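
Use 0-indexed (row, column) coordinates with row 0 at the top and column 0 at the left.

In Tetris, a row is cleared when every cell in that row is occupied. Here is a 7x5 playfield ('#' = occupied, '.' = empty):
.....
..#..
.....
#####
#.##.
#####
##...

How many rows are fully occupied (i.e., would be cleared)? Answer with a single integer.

Check each row:
  row 0: 5 empty cells -> not full
  row 1: 4 empty cells -> not full
  row 2: 5 empty cells -> not full
  row 3: 0 empty cells -> FULL (clear)
  row 4: 2 empty cells -> not full
  row 5: 0 empty cells -> FULL (clear)
  row 6: 3 empty cells -> not full
Total rows cleared: 2

Answer: 2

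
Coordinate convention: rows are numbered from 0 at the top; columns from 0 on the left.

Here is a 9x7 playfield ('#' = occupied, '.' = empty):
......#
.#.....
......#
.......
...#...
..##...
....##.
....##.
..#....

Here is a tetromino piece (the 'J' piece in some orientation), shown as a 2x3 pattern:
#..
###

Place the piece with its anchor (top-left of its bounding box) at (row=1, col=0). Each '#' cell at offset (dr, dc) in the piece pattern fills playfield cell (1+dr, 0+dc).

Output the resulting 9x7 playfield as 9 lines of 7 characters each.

Answer: ......#
##.....
###...#
.......
...#...
..##...
....##.
....##.
..#....

Derivation:
Fill (1+0,0+0) = (1,0)
Fill (1+1,0+0) = (2,0)
Fill (1+1,0+1) = (2,1)
Fill (1+1,0+2) = (2,2)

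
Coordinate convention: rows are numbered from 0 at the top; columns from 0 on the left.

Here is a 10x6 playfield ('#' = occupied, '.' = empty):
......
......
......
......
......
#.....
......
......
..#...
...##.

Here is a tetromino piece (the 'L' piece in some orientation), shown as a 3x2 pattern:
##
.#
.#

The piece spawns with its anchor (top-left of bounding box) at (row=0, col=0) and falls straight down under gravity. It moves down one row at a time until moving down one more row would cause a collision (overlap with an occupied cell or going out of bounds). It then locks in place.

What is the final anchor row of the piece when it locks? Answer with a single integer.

Spawn at (row=0, col=0). Try each row:
  row 0: fits
  row 1: fits
  row 2: fits
  row 3: fits
  row 4: fits
  row 5: blocked -> lock at row 4

Answer: 4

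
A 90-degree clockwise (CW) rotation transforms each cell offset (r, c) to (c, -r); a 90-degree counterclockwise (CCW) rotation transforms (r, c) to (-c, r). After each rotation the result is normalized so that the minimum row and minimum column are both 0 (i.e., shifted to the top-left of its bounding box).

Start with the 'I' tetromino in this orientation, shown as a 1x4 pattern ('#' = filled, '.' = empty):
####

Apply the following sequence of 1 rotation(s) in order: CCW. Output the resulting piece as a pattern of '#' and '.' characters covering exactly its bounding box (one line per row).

Start:
####
After rotation 1 (CCW):
#
#
#
#

Answer: #
#
#
#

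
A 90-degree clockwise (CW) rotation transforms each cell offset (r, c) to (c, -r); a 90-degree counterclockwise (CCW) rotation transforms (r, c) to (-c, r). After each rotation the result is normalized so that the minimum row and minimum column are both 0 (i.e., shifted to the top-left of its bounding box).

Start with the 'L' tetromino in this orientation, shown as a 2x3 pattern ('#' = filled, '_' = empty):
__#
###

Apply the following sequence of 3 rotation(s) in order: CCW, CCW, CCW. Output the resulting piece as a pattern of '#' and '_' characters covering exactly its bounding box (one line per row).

Start:
__#
###
After rotation 1 (CCW):
##
_#
_#
After rotation 2 (CCW):
###
#__
After rotation 3 (CCW):
#_
#_
##

Answer: #_
#_
##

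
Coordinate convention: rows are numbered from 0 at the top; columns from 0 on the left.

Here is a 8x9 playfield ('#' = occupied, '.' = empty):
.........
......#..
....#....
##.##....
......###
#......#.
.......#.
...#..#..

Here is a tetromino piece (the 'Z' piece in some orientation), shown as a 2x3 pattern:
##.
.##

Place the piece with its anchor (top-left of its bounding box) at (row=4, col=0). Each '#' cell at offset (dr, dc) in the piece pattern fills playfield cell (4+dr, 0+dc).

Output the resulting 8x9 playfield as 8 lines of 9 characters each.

Fill (4+0,0+0) = (4,0)
Fill (4+0,0+1) = (4,1)
Fill (4+1,0+1) = (5,1)
Fill (4+1,0+2) = (5,2)

Answer: .........
......#..
....#....
##.##....
##....###
###....#.
.......#.
...#..#..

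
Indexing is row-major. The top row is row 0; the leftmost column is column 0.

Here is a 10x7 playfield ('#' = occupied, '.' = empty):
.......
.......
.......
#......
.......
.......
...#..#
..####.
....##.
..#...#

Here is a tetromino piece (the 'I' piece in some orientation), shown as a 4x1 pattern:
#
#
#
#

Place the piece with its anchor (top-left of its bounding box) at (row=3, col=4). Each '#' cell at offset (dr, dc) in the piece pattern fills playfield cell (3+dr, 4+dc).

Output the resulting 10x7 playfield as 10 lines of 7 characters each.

Fill (3+0,4+0) = (3,4)
Fill (3+1,4+0) = (4,4)
Fill (3+2,4+0) = (5,4)
Fill (3+3,4+0) = (6,4)

Answer: .......
.......
.......
#...#..
....#..
....#..
...##.#
..####.
....##.
..#...#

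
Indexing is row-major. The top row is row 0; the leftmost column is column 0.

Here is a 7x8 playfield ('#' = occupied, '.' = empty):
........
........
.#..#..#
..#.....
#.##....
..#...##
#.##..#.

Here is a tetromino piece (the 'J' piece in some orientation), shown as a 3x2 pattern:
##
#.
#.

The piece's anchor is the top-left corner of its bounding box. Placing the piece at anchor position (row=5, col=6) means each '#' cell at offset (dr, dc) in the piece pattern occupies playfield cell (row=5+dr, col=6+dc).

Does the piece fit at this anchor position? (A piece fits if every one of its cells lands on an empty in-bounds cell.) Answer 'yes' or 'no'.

Check each piece cell at anchor (5, 6):
  offset (0,0) -> (5,6): occupied ('#') -> FAIL
  offset (0,1) -> (5,7): occupied ('#') -> FAIL
  offset (1,0) -> (6,6): occupied ('#') -> FAIL
  offset (2,0) -> (7,6): out of bounds -> FAIL
All cells valid: no

Answer: no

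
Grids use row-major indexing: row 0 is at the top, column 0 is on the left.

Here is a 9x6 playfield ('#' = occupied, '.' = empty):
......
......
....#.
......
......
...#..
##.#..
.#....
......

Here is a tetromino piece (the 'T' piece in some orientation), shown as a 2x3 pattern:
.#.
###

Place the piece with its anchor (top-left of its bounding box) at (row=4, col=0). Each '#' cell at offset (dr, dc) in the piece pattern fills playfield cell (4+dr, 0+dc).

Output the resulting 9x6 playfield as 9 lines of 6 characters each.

Answer: ......
......
....#.
......
.#....
####..
##.#..
.#....
......

Derivation:
Fill (4+0,0+1) = (4,1)
Fill (4+1,0+0) = (5,0)
Fill (4+1,0+1) = (5,1)
Fill (4+1,0+2) = (5,2)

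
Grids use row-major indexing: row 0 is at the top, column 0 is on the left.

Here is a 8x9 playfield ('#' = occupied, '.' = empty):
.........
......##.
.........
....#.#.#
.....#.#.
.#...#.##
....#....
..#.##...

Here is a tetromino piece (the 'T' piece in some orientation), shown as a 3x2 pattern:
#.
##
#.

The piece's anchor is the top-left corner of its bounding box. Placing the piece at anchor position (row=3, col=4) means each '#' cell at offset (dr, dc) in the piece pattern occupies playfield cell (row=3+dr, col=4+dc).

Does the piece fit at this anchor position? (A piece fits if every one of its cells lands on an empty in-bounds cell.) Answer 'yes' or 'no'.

Answer: no

Derivation:
Check each piece cell at anchor (3, 4):
  offset (0,0) -> (3,4): occupied ('#') -> FAIL
  offset (1,0) -> (4,4): empty -> OK
  offset (1,1) -> (4,5): occupied ('#') -> FAIL
  offset (2,0) -> (5,4): empty -> OK
All cells valid: no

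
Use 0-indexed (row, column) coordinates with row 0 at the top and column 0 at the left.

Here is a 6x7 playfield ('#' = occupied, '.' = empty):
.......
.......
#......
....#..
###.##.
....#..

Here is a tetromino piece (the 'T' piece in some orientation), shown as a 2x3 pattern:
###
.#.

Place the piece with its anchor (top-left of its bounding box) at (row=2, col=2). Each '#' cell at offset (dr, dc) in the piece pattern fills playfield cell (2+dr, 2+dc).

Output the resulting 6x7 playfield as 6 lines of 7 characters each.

Answer: .......
.......
#.###..
...##..
###.##.
....#..

Derivation:
Fill (2+0,2+0) = (2,2)
Fill (2+0,2+1) = (2,3)
Fill (2+0,2+2) = (2,4)
Fill (2+1,2+1) = (3,3)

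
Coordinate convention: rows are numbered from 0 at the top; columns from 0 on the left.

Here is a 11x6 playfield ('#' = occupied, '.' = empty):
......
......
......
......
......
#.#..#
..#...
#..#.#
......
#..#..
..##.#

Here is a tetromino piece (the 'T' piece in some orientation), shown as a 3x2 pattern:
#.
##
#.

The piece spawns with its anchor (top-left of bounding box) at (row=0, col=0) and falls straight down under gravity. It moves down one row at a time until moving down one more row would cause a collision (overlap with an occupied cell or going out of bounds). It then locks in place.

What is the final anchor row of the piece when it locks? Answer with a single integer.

Answer: 2

Derivation:
Spawn at (row=0, col=0). Try each row:
  row 0: fits
  row 1: fits
  row 2: fits
  row 3: blocked -> lock at row 2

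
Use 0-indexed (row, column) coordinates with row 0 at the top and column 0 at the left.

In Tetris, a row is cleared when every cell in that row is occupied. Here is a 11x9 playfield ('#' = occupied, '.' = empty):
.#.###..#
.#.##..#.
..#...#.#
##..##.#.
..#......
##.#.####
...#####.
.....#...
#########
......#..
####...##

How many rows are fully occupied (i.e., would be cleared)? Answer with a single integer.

Check each row:
  row 0: 4 empty cells -> not full
  row 1: 5 empty cells -> not full
  row 2: 6 empty cells -> not full
  row 3: 4 empty cells -> not full
  row 4: 8 empty cells -> not full
  row 5: 2 empty cells -> not full
  row 6: 4 empty cells -> not full
  row 7: 8 empty cells -> not full
  row 8: 0 empty cells -> FULL (clear)
  row 9: 8 empty cells -> not full
  row 10: 3 empty cells -> not full
Total rows cleared: 1

Answer: 1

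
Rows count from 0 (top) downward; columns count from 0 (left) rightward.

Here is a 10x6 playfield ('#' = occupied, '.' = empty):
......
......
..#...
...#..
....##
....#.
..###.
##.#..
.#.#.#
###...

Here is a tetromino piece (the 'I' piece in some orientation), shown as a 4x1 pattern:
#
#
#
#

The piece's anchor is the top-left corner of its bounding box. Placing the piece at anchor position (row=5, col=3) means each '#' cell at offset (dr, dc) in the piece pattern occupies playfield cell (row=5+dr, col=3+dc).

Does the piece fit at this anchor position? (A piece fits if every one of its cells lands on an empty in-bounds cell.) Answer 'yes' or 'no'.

Check each piece cell at anchor (5, 3):
  offset (0,0) -> (5,3): empty -> OK
  offset (1,0) -> (6,3): occupied ('#') -> FAIL
  offset (2,0) -> (7,3): occupied ('#') -> FAIL
  offset (3,0) -> (8,3): occupied ('#') -> FAIL
All cells valid: no

Answer: no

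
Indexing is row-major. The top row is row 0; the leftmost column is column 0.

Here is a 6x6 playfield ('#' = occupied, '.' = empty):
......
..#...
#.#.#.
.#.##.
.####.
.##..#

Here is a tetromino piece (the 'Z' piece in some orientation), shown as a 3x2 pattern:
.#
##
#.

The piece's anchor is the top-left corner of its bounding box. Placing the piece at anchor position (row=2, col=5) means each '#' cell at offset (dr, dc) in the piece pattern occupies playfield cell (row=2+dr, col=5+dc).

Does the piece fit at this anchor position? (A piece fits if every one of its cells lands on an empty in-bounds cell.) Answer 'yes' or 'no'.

Answer: no

Derivation:
Check each piece cell at anchor (2, 5):
  offset (0,1) -> (2,6): out of bounds -> FAIL
  offset (1,0) -> (3,5): empty -> OK
  offset (1,1) -> (3,6): out of bounds -> FAIL
  offset (2,0) -> (4,5): empty -> OK
All cells valid: no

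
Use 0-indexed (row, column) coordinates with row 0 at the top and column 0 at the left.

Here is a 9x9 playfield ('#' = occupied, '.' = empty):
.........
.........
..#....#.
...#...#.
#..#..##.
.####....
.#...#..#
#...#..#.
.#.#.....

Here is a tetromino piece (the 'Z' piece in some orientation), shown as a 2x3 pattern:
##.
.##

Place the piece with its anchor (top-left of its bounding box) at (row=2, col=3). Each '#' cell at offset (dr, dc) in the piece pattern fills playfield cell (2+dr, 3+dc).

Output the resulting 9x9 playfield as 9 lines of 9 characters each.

Answer: .........
.........
..###..#.
...###.#.
#..#..##.
.####....
.#...#..#
#...#..#.
.#.#.....

Derivation:
Fill (2+0,3+0) = (2,3)
Fill (2+0,3+1) = (2,4)
Fill (2+1,3+1) = (3,4)
Fill (2+1,3+2) = (3,5)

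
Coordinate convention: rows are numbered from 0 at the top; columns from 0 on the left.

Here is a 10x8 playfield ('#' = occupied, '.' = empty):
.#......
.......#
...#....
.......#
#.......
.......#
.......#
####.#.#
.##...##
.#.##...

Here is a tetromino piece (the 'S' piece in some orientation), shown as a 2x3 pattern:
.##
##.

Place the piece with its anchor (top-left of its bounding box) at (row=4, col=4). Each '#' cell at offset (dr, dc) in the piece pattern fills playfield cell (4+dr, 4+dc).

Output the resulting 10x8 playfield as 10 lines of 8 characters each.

Answer: .#......
.......#
...#....
.......#
#....##.
....##.#
.......#
####.#.#
.##...##
.#.##...

Derivation:
Fill (4+0,4+1) = (4,5)
Fill (4+0,4+2) = (4,6)
Fill (4+1,4+0) = (5,4)
Fill (4+1,4+1) = (5,5)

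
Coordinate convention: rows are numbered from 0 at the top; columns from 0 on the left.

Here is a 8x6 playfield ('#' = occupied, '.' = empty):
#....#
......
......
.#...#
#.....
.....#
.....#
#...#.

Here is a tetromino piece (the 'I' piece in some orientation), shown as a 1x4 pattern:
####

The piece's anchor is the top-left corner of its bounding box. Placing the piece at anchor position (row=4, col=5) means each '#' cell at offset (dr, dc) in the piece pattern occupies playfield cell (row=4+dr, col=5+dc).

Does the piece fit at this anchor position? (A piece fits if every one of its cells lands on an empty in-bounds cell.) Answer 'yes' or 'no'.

Answer: no

Derivation:
Check each piece cell at anchor (4, 5):
  offset (0,0) -> (4,5): empty -> OK
  offset (0,1) -> (4,6): out of bounds -> FAIL
  offset (0,2) -> (4,7): out of bounds -> FAIL
  offset (0,3) -> (4,8): out of bounds -> FAIL
All cells valid: no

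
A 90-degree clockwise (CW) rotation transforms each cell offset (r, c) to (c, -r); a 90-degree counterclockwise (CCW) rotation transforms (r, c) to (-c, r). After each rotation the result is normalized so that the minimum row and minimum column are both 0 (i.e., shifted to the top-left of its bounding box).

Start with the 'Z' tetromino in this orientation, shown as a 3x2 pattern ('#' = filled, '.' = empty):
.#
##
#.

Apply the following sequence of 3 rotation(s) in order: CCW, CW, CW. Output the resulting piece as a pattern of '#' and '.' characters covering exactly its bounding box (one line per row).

Answer: ##.
.##

Derivation:
Start:
.#
##
#.
After rotation 1 (CCW):
##.
.##
After rotation 2 (CW):
.#
##
#.
After rotation 3 (CW):
##.
.##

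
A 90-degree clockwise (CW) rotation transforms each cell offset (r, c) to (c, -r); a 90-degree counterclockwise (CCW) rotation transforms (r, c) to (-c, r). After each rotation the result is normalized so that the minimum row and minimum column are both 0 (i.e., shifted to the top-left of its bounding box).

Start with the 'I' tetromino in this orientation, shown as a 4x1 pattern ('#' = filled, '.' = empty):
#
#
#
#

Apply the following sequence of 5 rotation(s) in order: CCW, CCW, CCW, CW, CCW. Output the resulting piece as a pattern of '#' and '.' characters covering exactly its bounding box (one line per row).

Start:
#
#
#
#
After rotation 1 (CCW):
####
After rotation 2 (CCW):
#
#
#
#
After rotation 3 (CCW):
####
After rotation 4 (CW):
#
#
#
#
After rotation 5 (CCW):
####

Answer: ####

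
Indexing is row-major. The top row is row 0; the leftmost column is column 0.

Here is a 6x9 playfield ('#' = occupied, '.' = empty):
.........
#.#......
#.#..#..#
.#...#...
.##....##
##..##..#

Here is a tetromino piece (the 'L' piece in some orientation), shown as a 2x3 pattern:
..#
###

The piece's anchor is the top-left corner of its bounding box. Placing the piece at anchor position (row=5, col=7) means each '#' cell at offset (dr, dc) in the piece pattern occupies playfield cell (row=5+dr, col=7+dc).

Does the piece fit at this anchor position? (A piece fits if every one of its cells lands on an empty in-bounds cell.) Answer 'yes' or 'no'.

Check each piece cell at anchor (5, 7):
  offset (0,2) -> (5,9): out of bounds -> FAIL
  offset (1,0) -> (6,7): out of bounds -> FAIL
  offset (1,1) -> (6,8): out of bounds -> FAIL
  offset (1,2) -> (6,9): out of bounds -> FAIL
All cells valid: no

Answer: no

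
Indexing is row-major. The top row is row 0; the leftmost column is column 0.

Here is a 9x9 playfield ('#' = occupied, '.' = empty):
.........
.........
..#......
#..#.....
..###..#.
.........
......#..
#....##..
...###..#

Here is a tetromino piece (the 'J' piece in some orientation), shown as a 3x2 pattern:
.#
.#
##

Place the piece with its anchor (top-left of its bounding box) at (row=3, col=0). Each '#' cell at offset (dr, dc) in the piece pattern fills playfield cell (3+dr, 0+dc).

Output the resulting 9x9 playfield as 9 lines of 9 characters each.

Fill (3+0,0+1) = (3,1)
Fill (3+1,0+1) = (4,1)
Fill (3+2,0+0) = (5,0)
Fill (3+2,0+1) = (5,1)

Answer: .........
.........
..#......
##.#.....
.####..#.
##.......
......#..
#....##..
...###..#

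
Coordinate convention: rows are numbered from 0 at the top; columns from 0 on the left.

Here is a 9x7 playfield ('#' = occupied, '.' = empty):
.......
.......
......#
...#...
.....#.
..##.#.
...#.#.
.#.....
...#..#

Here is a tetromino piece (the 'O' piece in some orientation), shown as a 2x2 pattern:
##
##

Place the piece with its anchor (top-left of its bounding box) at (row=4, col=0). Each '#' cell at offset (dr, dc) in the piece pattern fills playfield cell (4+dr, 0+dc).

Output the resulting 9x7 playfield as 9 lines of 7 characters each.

Answer: .......
.......
......#
...#...
##...#.
####.#.
...#.#.
.#.....
...#..#

Derivation:
Fill (4+0,0+0) = (4,0)
Fill (4+0,0+1) = (4,1)
Fill (4+1,0+0) = (5,0)
Fill (4+1,0+1) = (5,1)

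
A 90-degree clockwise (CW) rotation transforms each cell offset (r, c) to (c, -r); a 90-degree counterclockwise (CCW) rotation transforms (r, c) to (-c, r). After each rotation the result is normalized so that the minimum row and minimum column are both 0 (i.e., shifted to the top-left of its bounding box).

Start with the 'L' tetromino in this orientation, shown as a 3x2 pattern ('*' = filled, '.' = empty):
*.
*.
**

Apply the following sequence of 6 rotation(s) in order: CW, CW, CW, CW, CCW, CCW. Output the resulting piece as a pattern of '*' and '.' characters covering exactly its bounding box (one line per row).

Start:
*.
*.
**
After rotation 1 (CW):
***
*..
After rotation 2 (CW):
**
.*
.*
After rotation 3 (CW):
..*
***
After rotation 4 (CW):
*.
*.
**
After rotation 5 (CCW):
..*
***
After rotation 6 (CCW):
**
.*
.*

Answer: **
.*
.*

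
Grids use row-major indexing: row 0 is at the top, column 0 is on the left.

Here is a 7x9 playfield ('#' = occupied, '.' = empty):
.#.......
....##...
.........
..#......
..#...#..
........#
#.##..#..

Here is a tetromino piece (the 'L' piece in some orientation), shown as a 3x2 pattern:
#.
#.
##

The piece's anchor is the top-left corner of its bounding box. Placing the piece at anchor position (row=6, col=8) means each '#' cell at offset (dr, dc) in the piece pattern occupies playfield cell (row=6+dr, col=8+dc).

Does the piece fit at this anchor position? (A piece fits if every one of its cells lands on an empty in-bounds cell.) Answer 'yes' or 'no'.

Answer: no

Derivation:
Check each piece cell at anchor (6, 8):
  offset (0,0) -> (6,8): empty -> OK
  offset (1,0) -> (7,8): out of bounds -> FAIL
  offset (2,0) -> (8,8): out of bounds -> FAIL
  offset (2,1) -> (8,9): out of bounds -> FAIL
All cells valid: no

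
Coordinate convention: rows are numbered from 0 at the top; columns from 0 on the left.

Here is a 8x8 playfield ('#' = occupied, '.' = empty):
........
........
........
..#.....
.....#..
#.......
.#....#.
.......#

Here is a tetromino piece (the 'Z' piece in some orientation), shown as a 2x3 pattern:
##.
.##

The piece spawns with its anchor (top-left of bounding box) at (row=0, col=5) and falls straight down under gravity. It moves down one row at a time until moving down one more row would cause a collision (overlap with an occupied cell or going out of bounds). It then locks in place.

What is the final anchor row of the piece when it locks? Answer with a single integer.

Spawn at (row=0, col=5). Try each row:
  row 0: fits
  row 1: fits
  row 2: fits
  row 3: fits
  row 4: blocked -> lock at row 3

Answer: 3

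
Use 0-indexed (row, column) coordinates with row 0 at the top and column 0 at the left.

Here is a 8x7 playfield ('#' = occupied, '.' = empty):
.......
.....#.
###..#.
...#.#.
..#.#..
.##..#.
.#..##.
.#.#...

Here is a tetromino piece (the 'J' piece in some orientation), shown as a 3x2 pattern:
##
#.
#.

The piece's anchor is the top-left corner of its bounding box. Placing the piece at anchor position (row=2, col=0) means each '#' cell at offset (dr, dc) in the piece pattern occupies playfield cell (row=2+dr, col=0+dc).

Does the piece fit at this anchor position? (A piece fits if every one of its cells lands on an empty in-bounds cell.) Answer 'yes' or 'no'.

Check each piece cell at anchor (2, 0):
  offset (0,0) -> (2,0): occupied ('#') -> FAIL
  offset (0,1) -> (2,1): occupied ('#') -> FAIL
  offset (1,0) -> (3,0): empty -> OK
  offset (2,0) -> (4,0): empty -> OK
All cells valid: no

Answer: no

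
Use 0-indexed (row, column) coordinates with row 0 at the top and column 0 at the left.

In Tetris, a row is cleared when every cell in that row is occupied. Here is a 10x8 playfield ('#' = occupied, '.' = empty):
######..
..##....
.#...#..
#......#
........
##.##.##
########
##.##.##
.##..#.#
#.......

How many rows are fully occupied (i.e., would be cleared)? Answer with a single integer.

Answer: 1

Derivation:
Check each row:
  row 0: 2 empty cells -> not full
  row 1: 6 empty cells -> not full
  row 2: 6 empty cells -> not full
  row 3: 6 empty cells -> not full
  row 4: 8 empty cells -> not full
  row 5: 2 empty cells -> not full
  row 6: 0 empty cells -> FULL (clear)
  row 7: 2 empty cells -> not full
  row 8: 4 empty cells -> not full
  row 9: 7 empty cells -> not full
Total rows cleared: 1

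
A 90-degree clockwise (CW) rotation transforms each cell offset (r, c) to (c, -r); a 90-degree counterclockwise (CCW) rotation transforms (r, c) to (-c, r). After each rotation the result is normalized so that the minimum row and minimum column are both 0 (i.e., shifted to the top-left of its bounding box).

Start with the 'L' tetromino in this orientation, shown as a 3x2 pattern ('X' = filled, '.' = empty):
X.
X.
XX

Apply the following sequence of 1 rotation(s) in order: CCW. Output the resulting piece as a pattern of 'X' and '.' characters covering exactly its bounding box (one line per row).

Start:
X.
X.
XX
After rotation 1 (CCW):
..X
XXX

Answer: ..X
XXX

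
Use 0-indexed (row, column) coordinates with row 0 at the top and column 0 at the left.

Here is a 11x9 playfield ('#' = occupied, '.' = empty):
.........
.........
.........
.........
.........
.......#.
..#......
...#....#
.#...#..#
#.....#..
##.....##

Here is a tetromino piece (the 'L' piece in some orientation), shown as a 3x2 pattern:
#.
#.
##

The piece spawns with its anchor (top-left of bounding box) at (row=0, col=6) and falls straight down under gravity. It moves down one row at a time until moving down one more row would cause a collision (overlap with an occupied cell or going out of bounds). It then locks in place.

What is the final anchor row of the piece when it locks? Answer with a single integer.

Spawn at (row=0, col=6). Try each row:
  row 0: fits
  row 1: fits
  row 2: fits
  row 3: blocked -> lock at row 2

Answer: 2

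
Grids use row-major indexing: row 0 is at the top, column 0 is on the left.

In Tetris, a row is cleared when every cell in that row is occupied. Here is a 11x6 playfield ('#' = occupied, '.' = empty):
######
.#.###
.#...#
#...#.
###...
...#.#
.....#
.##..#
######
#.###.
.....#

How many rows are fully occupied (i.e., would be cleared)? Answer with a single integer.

Answer: 2

Derivation:
Check each row:
  row 0: 0 empty cells -> FULL (clear)
  row 1: 2 empty cells -> not full
  row 2: 4 empty cells -> not full
  row 3: 4 empty cells -> not full
  row 4: 3 empty cells -> not full
  row 5: 4 empty cells -> not full
  row 6: 5 empty cells -> not full
  row 7: 3 empty cells -> not full
  row 8: 0 empty cells -> FULL (clear)
  row 9: 2 empty cells -> not full
  row 10: 5 empty cells -> not full
Total rows cleared: 2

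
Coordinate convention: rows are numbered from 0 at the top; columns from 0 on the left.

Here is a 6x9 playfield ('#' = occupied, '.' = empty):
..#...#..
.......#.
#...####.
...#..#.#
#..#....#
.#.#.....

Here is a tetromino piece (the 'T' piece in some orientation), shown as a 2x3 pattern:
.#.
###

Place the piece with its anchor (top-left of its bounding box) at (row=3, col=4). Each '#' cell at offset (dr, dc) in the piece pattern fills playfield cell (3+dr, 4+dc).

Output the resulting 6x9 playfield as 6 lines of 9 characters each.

Fill (3+0,4+1) = (3,5)
Fill (3+1,4+0) = (4,4)
Fill (3+1,4+1) = (4,5)
Fill (3+1,4+2) = (4,6)

Answer: ..#...#..
.......#.
#...####.
...#.##.#
#..####.#
.#.#.....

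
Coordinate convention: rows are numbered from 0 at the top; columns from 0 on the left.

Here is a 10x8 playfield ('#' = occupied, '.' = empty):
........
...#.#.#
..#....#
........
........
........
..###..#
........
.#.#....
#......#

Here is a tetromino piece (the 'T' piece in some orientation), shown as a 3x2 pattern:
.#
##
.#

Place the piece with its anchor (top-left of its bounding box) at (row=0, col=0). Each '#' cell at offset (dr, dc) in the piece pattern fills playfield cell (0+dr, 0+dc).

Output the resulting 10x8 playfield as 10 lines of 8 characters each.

Answer: .#......
##.#.#.#
.##....#
........
........
........
..###..#
........
.#.#....
#......#

Derivation:
Fill (0+0,0+1) = (0,1)
Fill (0+1,0+0) = (1,0)
Fill (0+1,0+1) = (1,1)
Fill (0+2,0+1) = (2,1)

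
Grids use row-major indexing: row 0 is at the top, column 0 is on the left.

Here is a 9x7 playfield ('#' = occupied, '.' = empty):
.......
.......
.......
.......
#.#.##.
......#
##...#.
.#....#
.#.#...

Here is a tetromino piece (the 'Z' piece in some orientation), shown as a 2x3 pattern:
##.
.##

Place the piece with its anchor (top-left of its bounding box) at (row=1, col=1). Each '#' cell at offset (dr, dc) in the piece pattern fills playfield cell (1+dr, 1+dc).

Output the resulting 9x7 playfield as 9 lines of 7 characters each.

Fill (1+0,1+0) = (1,1)
Fill (1+0,1+1) = (1,2)
Fill (1+1,1+1) = (2,2)
Fill (1+1,1+2) = (2,3)

Answer: .......
.##....
..##...
.......
#.#.##.
......#
##...#.
.#....#
.#.#...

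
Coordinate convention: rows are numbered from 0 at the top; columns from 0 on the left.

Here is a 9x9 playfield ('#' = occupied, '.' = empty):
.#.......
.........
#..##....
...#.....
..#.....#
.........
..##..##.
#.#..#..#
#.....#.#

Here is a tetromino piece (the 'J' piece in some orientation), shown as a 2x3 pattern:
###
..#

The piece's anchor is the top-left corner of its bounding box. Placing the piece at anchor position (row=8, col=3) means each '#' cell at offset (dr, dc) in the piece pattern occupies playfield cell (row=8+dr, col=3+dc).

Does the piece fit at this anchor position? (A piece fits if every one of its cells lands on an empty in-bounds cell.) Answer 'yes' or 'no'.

Check each piece cell at anchor (8, 3):
  offset (0,0) -> (8,3): empty -> OK
  offset (0,1) -> (8,4): empty -> OK
  offset (0,2) -> (8,5): empty -> OK
  offset (1,2) -> (9,5): out of bounds -> FAIL
All cells valid: no

Answer: no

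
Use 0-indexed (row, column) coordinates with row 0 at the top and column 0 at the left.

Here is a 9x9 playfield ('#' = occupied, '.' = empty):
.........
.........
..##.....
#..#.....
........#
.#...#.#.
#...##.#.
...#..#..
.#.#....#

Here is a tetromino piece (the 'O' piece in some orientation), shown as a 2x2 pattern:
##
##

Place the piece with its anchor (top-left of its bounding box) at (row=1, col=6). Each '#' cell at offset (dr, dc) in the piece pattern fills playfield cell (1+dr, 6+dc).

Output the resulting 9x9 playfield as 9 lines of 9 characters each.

Fill (1+0,6+0) = (1,6)
Fill (1+0,6+1) = (1,7)
Fill (1+1,6+0) = (2,6)
Fill (1+1,6+1) = (2,7)

Answer: .........
......##.
..##..##.
#..#.....
........#
.#...#.#.
#...##.#.
...#..#..
.#.#....#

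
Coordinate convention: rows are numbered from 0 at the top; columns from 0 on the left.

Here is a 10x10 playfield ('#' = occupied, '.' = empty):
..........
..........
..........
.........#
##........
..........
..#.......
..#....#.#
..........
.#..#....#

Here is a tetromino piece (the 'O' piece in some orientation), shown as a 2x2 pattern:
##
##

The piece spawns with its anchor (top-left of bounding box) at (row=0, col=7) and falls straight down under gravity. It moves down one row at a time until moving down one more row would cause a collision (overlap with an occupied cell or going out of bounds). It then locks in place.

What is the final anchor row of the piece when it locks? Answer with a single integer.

Spawn at (row=0, col=7). Try each row:
  row 0: fits
  row 1: fits
  row 2: fits
  row 3: fits
  row 4: fits
  row 5: fits
  row 6: blocked -> lock at row 5

Answer: 5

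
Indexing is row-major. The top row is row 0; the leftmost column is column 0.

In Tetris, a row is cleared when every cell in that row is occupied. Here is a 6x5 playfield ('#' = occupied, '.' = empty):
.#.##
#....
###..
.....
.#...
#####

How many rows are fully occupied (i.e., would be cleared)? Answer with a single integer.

Answer: 1

Derivation:
Check each row:
  row 0: 2 empty cells -> not full
  row 1: 4 empty cells -> not full
  row 2: 2 empty cells -> not full
  row 3: 5 empty cells -> not full
  row 4: 4 empty cells -> not full
  row 5: 0 empty cells -> FULL (clear)
Total rows cleared: 1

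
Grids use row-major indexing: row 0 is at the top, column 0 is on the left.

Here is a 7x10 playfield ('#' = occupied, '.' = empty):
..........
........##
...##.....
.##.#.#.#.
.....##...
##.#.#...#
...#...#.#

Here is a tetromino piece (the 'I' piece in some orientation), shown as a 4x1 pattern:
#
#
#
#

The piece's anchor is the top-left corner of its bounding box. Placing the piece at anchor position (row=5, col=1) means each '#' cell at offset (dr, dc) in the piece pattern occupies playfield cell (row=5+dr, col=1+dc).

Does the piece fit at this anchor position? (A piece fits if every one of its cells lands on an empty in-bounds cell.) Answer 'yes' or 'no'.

Check each piece cell at anchor (5, 1):
  offset (0,0) -> (5,1): occupied ('#') -> FAIL
  offset (1,0) -> (6,1): empty -> OK
  offset (2,0) -> (7,1): out of bounds -> FAIL
  offset (3,0) -> (8,1): out of bounds -> FAIL
All cells valid: no

Answer: no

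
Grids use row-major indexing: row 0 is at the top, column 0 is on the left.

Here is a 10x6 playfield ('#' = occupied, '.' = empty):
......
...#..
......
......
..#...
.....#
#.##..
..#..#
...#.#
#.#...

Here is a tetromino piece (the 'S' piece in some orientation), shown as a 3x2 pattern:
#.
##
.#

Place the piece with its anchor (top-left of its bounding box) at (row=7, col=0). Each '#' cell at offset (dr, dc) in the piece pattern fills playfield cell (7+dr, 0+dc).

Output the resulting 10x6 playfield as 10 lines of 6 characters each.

Fill (7+0,0+0) = (7,0)
Fill (7+1,0+0) = (8,0)
Fill (7+1,0+1) = (8,1)
Fill (7+2,0+1) = (9,1)

Answer: ......
...#..
......
......
..#...
.....#
#.##..
#.#..#
##.#.#
###...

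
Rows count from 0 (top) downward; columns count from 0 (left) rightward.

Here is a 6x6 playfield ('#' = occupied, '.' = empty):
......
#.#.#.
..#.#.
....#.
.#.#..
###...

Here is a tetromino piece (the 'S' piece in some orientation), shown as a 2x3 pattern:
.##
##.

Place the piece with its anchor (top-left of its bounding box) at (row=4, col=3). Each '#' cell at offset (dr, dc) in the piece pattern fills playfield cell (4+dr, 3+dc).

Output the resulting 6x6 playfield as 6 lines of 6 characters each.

Fill (4+0,3+1) = (4,4)
Fill (4+0,3+2) = (4,5)
Fill (4+1,3+0) = (5,3)
Fill (4+1,3+1) = (5,4)

Answer: ......
#.#.#.
..#.#.
....#.
.#.###
#####.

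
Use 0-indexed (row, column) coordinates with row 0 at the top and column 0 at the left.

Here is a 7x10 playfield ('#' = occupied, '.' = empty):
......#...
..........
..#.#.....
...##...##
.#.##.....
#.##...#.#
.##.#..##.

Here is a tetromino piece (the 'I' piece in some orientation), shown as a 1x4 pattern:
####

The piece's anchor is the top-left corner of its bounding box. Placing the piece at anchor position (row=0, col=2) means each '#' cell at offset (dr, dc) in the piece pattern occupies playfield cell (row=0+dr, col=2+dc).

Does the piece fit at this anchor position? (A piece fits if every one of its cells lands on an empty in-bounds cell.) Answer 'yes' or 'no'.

Answer: yes

Derivation:
Check each piece cell at anchor (0, 2):
  offset (0,0) -> (0,2): empty -> OK
  offset (0,1) -> (0,3): empty -> OK
  offset (0,2) -> (0,4): empty -> OK
  offset (0,3) -> (0,5): empty -> OK
All cells valid: yes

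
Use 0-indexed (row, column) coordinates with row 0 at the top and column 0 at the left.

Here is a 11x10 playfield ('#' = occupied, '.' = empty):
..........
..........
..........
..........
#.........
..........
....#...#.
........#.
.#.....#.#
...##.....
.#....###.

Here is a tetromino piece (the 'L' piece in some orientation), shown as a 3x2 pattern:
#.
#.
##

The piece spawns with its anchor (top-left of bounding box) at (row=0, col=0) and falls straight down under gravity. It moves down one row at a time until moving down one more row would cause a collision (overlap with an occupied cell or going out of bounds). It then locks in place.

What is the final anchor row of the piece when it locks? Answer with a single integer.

Answer: 1

Derivation:
Spawn at (row=0, col=0). Try each row:
  row 0: fits
  row 1: fits
  row 2: blocked -> lock at row 1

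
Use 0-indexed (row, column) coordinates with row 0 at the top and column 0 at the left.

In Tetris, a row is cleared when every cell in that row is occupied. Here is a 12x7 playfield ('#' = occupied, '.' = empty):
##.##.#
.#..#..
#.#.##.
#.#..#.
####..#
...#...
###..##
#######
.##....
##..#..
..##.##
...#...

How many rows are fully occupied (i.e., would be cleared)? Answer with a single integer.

Check each row:
  row 0: 2 empty cells -> not full
  row 1: 5 empty cells -> not full
  row 2: 3 empty cells -> not full
  row 3: 4 empty cells -> not full
  row 4: 2 empty cells -> not full
  row 5: 6 empty cells -> not full
  row 6: 2 empty cells -> not full
  row 7: 0 empty cells -> FULL (clear)
  row 8: 5 empty cells -> not full
  row 9: 4 empty cells -> not full
  row 10: 3 empty cells -> not full
  row 11: 6 empty cells -> not full
Total rows cleared: 1

Answer: 1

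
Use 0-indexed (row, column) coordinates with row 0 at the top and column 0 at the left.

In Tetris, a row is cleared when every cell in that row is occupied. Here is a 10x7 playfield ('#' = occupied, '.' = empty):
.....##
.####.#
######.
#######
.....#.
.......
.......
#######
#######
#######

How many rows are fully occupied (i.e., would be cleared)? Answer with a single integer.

Answer: 4

Derivation:
Check each row:
  row 0: 5 empty cells -> not full
  row 1: 2 empty cells -> not full
  row 2: 1 empty cell -> not full
  row 3: 0 empty cells -> FULL (clear)
  row 4: 6 empty cells -> not full
  row 5: 7 empty cells -> not full
  row 6: 7 empty cells -> not full
  row 7: 0 empty cells -> FULL (clear)
  row 8: 0 empty cells -> FULL (clear)
  row 9: 0 empty cells -> FULL (clear)
Total rows cleared: 4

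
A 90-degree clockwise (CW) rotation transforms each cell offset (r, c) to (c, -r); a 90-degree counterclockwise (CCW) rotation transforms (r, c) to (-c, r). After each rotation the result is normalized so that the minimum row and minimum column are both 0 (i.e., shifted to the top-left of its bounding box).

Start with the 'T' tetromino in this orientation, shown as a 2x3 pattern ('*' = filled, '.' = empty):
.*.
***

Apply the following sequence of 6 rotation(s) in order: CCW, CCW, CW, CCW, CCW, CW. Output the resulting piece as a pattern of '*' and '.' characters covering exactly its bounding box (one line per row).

Answer: ***
.*.

Derivation:
Start:
.*.
***
After rotation 1 (CCW):
.*
**
.*
After rotation 2 (CCW):
***
.*.
After rotation 3 (CW):
.*
**
.*
After rotation 4 (CCW):
***
.*.
After rotation 5 (CCW):
*.
**
*.
After rotation 6 (CW):
***
.*.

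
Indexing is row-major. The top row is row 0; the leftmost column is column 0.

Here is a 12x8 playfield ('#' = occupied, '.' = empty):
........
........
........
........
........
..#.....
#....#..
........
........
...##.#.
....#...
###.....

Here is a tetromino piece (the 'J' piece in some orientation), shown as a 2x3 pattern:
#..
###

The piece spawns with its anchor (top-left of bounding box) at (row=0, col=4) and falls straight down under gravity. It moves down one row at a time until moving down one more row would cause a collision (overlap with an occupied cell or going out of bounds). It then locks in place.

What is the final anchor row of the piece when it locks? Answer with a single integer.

Spawn at (row=0, col=4). Try each row:
  row 0: fits
  row 1: fits
  row 2: fits
  row 3: fits
  row 4: fits
  row 5: blocked -> lock at row 4

Answer: 4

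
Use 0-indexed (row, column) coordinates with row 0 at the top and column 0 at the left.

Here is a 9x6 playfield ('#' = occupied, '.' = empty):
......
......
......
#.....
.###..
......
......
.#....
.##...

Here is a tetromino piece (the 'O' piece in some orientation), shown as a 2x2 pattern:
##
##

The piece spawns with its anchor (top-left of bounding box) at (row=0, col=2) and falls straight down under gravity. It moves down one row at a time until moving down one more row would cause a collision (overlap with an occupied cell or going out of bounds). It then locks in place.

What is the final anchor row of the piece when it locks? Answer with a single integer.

Answer: 2

Derivation:
Spawn at (row=0, col=2). Try each row:
  row 0: fits
  row 1: fits
  row 2: fits
  row 3: blocked -> lock at row 2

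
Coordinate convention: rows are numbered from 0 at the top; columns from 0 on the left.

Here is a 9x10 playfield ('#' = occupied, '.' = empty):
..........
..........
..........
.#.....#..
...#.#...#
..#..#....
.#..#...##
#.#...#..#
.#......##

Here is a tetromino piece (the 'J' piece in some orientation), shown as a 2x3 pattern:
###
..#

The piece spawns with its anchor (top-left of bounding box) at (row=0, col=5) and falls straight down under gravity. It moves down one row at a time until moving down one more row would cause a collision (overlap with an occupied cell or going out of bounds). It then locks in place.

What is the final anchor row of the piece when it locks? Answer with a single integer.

Answer: 1

Derivation:
Spawn at (row=0, col=5). Try each row:
  row 0: fits
  row 1: fits
  row 2: blocked -> lock at row 1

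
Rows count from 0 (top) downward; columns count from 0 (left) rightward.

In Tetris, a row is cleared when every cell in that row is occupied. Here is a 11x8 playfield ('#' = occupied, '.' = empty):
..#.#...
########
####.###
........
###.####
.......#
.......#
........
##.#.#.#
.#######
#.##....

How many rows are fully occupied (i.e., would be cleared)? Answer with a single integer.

Check each row:
  row 0: 6 empty cells -> not full
  row 1: 0 empty cells -> FULL (clear)
  row 2: 1 empty cell -> not full
  row 3: 8 empty cells -> not full
  row 4: 1 empty cell -> not full
  row 5: 7 empty cells -> not full
  row 6: 7 empty cells -> not full
  row 7: 8 empty cells -> not full
  row 8: 3 empty cells -> not full
  row 9: 1 empty cell -> not full
  row 10: 5 empty cells -> not full
Total rows cleared: 1

Answer: 1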